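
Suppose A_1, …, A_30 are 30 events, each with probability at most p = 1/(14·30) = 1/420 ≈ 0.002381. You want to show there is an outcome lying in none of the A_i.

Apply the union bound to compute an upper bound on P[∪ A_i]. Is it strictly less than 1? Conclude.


Union bound: P[∪_{i=1}^{30} A_i] ≤ Σ_i P[A_i] ≤ 30·p = 30·(1/420) = 1/14.
Numerically: 1/14 ≈ 0.071429.
Is 1/14 < 1? YES.
Since P[∪ A_i] ≤ 1/14 < 1, the complement has P[∩ A_i^c] ≥ 1 − 1/14 = 13/14 > 0, so some outcome avoids every A_i.

30·p = 1/14 ≈ 0.071429; existence CERTIFIED by the union bound.


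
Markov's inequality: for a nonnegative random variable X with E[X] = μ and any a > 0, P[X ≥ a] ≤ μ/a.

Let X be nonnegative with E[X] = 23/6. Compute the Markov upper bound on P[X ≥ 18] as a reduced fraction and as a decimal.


μ = E[X] = 23/6, a = 18.
Markov: P[X ≥ 18] ≤ μ/a = (23/6)/18 = 23/108.
Numerically: ≈ 0.212963.
(Since a = 18 > μ = 3.833333, the bound 23/108 is < 1 and informative.)

P[X ≥ 18] ≤ 23/108 ≈ 0.212963.


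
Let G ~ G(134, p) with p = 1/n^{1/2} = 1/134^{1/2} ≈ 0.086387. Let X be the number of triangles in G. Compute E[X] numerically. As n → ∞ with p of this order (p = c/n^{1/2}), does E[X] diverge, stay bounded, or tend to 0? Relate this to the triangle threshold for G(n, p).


Number of potential triangles: C(134, 3) = 392084.
Each occurs with probability p³ ≈ (0.086387)³ ≈ 6.4467793e-04.
By linearity: E[X] = C(134, 3)·p³ ≈ 392084 · 6.4467793e-04 ≈ 252.76790.
Since α = 1/2 < 1, p = c/n^{1/2} ≫ 1/n is above the triangle threshold p ~ 1/n. Asymptotically E[X] ~ (c³/6)·n^{3(1−α)} = (1³/6)·n^{1.5} → ∞; triangles are abundant w.h.p.

E[X] ≈ 252.76790; in regime p = Θ(1/n^{1/2}) E[X] diverges (above the triangle threshold p ~ 1/n).


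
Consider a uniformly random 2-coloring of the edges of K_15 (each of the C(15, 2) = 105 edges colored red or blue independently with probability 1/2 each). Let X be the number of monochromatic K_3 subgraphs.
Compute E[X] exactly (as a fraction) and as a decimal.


Let X = Σ_S X_S over the C(15, 3) = 455 subsets S of size 3, where X_S = 1 if the K_3 on S is monochromatic.
For a fixed S, the K_3 on S has C(3, 2) = 3 edges. P[all 3 edges red] = (1/2)^3, and likewise for blue, so P[monochromatic] = 2·(1/2)^3 = 2^{1 − 3} = 1/4.
Summing: E[X] = C(15, 3) · 2^{1 − 3} = 455 · 1/4 = 455/4.
Numerically: E[X] ≈ 113.7500.

E[X] = C(15,3)·2^(1−C(3,2)) = 455/4 ≈ 113.7500.


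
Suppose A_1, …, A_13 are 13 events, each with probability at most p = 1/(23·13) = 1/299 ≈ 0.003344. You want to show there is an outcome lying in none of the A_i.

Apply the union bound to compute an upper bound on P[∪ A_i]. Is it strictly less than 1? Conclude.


Union bound: P[∪_{i=1}^{13} A_i] ≤ Σ_i P[A_i] ≤ 13·p = 13·(1/299) = 1/23.
Numerically: 1/23 ≈ 0.043478.
Is 1/23 < 1? YES.
Since P[∪ A_i] ≤ 1/23 < 1, the complement has P[∩ A_i^c] ≥ 1 − 1/23 = 22/23 > 0, so some outcome avoids every A_i.

13·p = 1/23 ≈ 0.043478; existence CERTIFIED by the union bound.


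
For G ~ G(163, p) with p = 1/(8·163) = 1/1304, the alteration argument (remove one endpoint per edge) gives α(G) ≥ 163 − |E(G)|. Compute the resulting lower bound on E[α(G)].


E[|E(G)|] = C(163, 2)·p = 13203 · (1/1304) = 81/8.
E[α(G)] ≥ n − E[|E(G)|] = 163 − 81/8 = 1223/8.
Numerically: ≈ 152.875000.
(This is only a lower bound; the true E[α(G)] may be larger.)

E[α(G)] ≥ 1223/8 ≈ 152.875000.


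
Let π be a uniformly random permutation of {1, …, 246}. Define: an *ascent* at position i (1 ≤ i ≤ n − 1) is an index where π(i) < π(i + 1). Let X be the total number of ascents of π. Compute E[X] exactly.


Write X = Σ X_I over i = 1, …, 245, with X_I the indicator of one ascent.
There are 245 indicators.
For each fixed i, the pair (π(i), π(i+1)) is a uniformly random ordered pair of distinct values from {1, …, 246}; by symmetry P[π(i) < π(i+1)] = 1/2.
By linearity: E[X] = 245 · (1/2) = (246 − 1) · (1/2) = 245/2 ≈ 122.50000.

E[X] = 245/2 = 122.50000.


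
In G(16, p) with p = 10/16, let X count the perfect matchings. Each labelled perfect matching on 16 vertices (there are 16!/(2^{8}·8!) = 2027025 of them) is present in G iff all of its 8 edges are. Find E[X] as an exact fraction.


K_16 has 16!/(2^{8}·8!) = 2027025 labelled perfect matchings.
For each such perfect matching H, let X_H = 1 if all 8 edges of H are present in G. Then P[X_H = 1] = p^{8} = (5/8)^{8} = 390625/16777216.
Summing the indicators: E[X] = Σ_H E[X_H] = 2027025 · p^{8} = 2027025 · 390625/16777216 = 791806640625/16777216.
Numerically: E[X] ≈ 4.72e+04.

E[X] = 2027025 · (5/8)^{8} = 791806640625/16777216 ≈ 4.72e+04.


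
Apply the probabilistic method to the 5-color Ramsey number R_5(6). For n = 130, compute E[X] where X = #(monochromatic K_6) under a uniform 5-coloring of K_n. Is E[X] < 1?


E[X] = C(130, 6) · 5^{1 − 15} = 5963412000 · 5^{−14} = 5963412000/6103515625.
As a reduced fraction: E[X] = 47707296/48828125 ≈ 0.97705.
Is E[X] < 1? YES.
Since E[X] < 1, there exists a 5-coloring of K_{130} with no monochromatic K_6; hence R_5(6) > 130.

E[X] = 47707296/48828125 ≈ 0.97705; E[X] < 1, so R_5(6) > 130.


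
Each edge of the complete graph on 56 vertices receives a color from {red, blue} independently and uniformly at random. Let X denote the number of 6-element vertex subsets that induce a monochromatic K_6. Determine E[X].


Let X = Σ_S X_S over the C(56, 6) = 32468436 subsets S of size 6, where X_S = 1 if the K_6 on S is monochromatic.
For a fixed S, the K_6 on S has C(6, 2) = 15 edges. P[all 15 edges red] = (1/2)^15, and likewise for blue, so P[monochromatic] = 2·(1/2)^15 = 2^{1 − 15} = 1/16384.
By linearity of expectation: E[X] = C(56, 6) · 2^{1 − 15} = 32468436 · 1/16384 = 8117109/4096.
Numerically: E[X] ≈ 1981.71606.

E[X] = C(56,6)·2^(1−C(6,2)) = 8117109/4096 ≈ 1981.71606.


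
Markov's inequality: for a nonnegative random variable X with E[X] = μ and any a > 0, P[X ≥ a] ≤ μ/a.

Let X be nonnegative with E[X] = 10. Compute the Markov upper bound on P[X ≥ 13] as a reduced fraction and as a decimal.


μ = E[X] = 10, a = 13.
Markov: P[X ≥ 13] ≤ μ/a = (10)/13 = 10/13.
Numerically: ≈ 0.769.
(Since a = 13 > μ = 10.000, the bound 10/13 is < 1 and informative.)

P[X ≥ 13] ≤ 10/13 ≈ 0.769.


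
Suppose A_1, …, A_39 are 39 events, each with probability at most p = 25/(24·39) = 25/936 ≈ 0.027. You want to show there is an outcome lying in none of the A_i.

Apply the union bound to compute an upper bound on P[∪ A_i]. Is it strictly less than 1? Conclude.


Union bound: P[∪_{i=1}^{39} A_i] ≤ Σ_i P[A_i] ≤ 39·p = 39·(25/936) = 25/24.
Numerically: 25/24 ≈ 1.042.
Is 25/24 < 1? NO.
Since the bound 25/24 is ≥ 1, the union bound is uninformative here; it does NOT by itself certify existence.

39·p = 25/24 ≈ 1.042; existence NOT certified by the union bound.


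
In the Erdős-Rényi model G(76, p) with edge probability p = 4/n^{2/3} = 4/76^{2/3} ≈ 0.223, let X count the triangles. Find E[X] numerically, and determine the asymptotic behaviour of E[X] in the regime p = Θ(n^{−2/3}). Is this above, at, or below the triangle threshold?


Number of potential triangles: C(76, 3) = 70300.
Each occurs with probability p³ ≈ (0.223)³ ≈ 1.10803e-02.
By linearity: E[X] = C(76, 3)·p³ ≈ 70300 · 1.10803e-02 ≈ 778.947.
Since α = 2/3 < 1, p = c/n^{2/3} ≫ 1/n is above the triangle threshold p ~ 1/n. Asymptotically E[X] ~ (c³/6)·n^{3(1−α)} = (4³/6)·n^{1} → ∞; triangles are abundant w.h.p.

E[X] ≈ 778.947; in regime p = Θ(1/n^{2/3}) E[X] diverges (above the triangle threshold p ~ 1/n).


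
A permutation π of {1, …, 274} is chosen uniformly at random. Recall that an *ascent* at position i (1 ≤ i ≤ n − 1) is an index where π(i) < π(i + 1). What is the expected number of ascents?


Write X = Σ X_I over i = 1, …, 273, with X_I the indicator of one ascent.
There are 273 indicators.
For each fixed i, the pair (π(i), π(i+1)) is a uniformly random ordered pair of distinct values from {1, …, 274}; by symmetry P[π(i) < π(i+1)] = 1/2.
By linearity: E[X] = 273 · (1/2) = (274 − 1) · (1/2) = 273/2 ≈ 136.500.

E[X] = 273/2 = 136.500.


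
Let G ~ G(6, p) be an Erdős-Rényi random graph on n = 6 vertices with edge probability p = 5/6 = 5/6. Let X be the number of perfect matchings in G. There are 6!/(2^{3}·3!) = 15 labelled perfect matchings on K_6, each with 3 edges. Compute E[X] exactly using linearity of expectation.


K_6 has 6!/(2^{3}·3!) = 15 labelled perfect matchings.
For each such perfect matching H, let X_H = 1 if all 3 edges of H are present in G. Then P[X_H = 1] = p^{3} = (5/6)^{3} = 125/216.
Summing the indicators: E[X] = Σ_H E[X_H] = 15 · p^{3} = 15 · 125/216 = 625/72.
Numerically: E[X] ≈ 8.68056.

E[X] = 15 · (5/6)^{3} = 625/72 ≈ 8.68056.


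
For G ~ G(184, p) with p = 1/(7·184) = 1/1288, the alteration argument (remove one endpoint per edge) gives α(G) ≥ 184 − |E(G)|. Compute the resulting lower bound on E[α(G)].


E[|E(G)|] = C(184, 2)·p = 16836 · (1/1288) = 183/14.
E[α(G)] ≥ n − E[|E(G)|] = 184 − 183/14 = 2393/14.
Numerically: ≈ 170.92857.
(This is only a lower bound; the true E[α(G)] may be larger.)

E[α(G)] ≥ 2393/14 ≈ 170.92857.


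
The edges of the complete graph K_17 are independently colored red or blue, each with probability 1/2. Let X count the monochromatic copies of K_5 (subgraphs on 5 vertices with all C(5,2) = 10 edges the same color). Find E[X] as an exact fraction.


Let X = Σ_S X_S over the C(17, 5) = 6188 subsets S of size 5, where X_S = 1 if the K_5 on S is monochromatic.
For a fixed S, the K_5 on S has C(5, 2) = 10 edges. P[all 10 edges red] = (1/2)^10, and likewise for blue, so P[monochromatic] = 2·(1/2)^10 = 2^{1 − 10} = 1/512.
By linearity of expectation: E[X] = C(17, 5) · 2^{1 − 10} = 6188 · 1/512 = 1547/128.
Numerically: E[X] ≈ 12.08594.

E[X] = C(17,5)·2^(1−C(5,2)) = 1547/128 ≈ 12.08594.


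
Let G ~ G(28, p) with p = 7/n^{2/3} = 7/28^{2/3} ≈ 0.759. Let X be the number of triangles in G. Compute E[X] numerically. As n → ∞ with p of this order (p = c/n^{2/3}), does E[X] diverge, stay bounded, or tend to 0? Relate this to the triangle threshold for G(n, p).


Number of potential triangles: C(28, 3) = 3276.
Each occurs with probability p³ ≈ (0.759)³ ≈ 4.37500e-01.
By linearity: E[X] = C(28, 3)·p³ ≈ 3276 · 4.37500e-01 ≈ 1433.250.
Since α = 2/3 < 1, p = c/n^{2/3} ≫ 1/n is above the triangle threshold p ~ 1/n. Asymptotically E[X] ~ (c³/6)·n^{3(1−α)} = (7³/6)·n^{1} → ∞; triangles are abundant w.h.p.

E[X] ≈ 1433.250; in regime p = Θ(1/n^{2/3}) E[X] diverges (above the triangle threshold p ~ 1/n).


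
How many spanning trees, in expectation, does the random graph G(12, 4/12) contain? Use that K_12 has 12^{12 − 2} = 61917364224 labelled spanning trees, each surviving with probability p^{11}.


K_12 has 12^{12 − 2} = 61917364224 labelled spanning trees.
For each such spanning tree H, let X_H = 1 if all 11 edges of H are present in G. Then P[X_H = 1] = p^{11} = (1/3)^{11} = 1/177147.
By linearity of expectation: E[X] = Σ_H E[X_H] = 61917364224 · p^{11} = 61917364224 · 1/177147 = 1048576/3.
Numerically: E[X] ≈ 3.5e+05.

E[X] = 61917364224 · (1/3)^{11} = 1048576/3 ≈ 3.5e+05.


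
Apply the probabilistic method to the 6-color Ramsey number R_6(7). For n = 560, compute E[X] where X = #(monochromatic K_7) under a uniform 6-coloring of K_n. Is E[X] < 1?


E[X] = C(560, 7) · 6^{1 − 21} = 3300169391659920 · 6^{−20} = 3300169391659920/3656158440062976.
As a reduced fraction: E[X] = 68753528992915/76169967501312 ≈ 0.902633.
Is E[X] < 1? YES.
Since E[X] < 1, there exists a 6-coloring of K_{560} with no monochromatic K_7; hence R_6(7) > 560.

E[X] = 68753528992915/76169967501312 ≈ 0.902633; E[X] < 1, so R_6(7) > 560.


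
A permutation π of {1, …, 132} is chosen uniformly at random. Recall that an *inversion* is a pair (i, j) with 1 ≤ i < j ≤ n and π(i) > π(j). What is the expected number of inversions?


Write X = Σ X_I over the C(132, 2) = 8646 pairs i < j, with X_I the indicator of one inversion.
There are 8646 indicators.
For each fixed pair i < j, the values π(i) and π(j) are two distinct elements of {1, …, 132} in uniformly random order; by symmetry P[π(i) > π(j)] = 1/2.
By linearity: E[X] = 8646 · (1/2) = C(132, 2) · (1/2) = 8646/2 = 4323 ≈ 4323.000.

E[X] = 4323 = 4323.000.


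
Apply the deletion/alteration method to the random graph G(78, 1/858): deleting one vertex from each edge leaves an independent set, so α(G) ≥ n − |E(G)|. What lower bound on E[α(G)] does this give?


E[|E(G)|] = C(78, 2)·p = 3003 · (1/858) = 7/2.
E[α(G)] ≥ n − E[|E(G)|] = 78 − 7/2 = 149/2.
Numerically: ≈ 74.500000.
(This is only a lower bound; the true E[α(G)] may be larger.)

E[α(G)] ≥ 149/2 ≈ 74.500000.


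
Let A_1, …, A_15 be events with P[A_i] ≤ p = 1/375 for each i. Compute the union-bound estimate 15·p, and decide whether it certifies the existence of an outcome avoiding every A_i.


Union bound: P[∪_{i=1}^{15} A_i] ≤ Σ_i P[A_i] ≤ 15·p = 15·(1/375) = 1/25.
Numerically: 1/25 ≈ 0.040000.
Is 1/25 < 1? YES.
Since P[∪ A_i] ≤ 1/25 < 1, the complement has P[∩ A_i^c] ≥ 1 − 1/25 = 24/25 > 0, so some outcome avoids every A_i.

15·p = 1/25 ≈ 0.040000; existence CERTIFIED by the union bound.


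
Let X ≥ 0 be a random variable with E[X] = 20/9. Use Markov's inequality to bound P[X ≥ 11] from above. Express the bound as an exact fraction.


μ = E[X] = 20/9, a = 11.
Markov: P[X ≥ 11] ≤ μ/a = (20/9)/11 = 20/99.
Numerically: ≈ 0.2020.
(Since a = 11 > μ = 2.2222, the bound 20/99 is < 1 and informative.)

P[X ≥ 11] ≤ 20/99 ≈ 0.2020.


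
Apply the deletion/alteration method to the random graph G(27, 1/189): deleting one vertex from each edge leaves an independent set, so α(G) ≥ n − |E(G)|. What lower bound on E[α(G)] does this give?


E[|E(G)|] = C(27, 2)·p = 351 · (1/189) = 13/7.
E[α(G)] ≥ n − E[|E(G)|] = 27 − 13/7 = 176/7.
Numerically: ≈ 25.142857.
(This is only a lower bound; the true E[α(G)] may be larger.)

E[α(G)] ≥ 176/7 ≈ 25.142857.


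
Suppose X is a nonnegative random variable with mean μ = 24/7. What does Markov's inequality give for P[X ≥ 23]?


μ = E[X] = 24/7, a = 23.
Markov: P[X ≥ 23] ≤ μ/a = (24/7)/23 = 24/161.
Numerically: ≈ 0.149068.
(Since a = 23 > μ = 3.428571, the bound 24/161 is < 1 and informative.)

P[X ≥ 23] ≤ 24/161 ≈ 0.149068.


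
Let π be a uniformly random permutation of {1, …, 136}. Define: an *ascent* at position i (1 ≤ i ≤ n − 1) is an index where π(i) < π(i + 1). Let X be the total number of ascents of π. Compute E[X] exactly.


Write X = Σ X_I over i = 1, …, 135, with X_I the indicator of one ascent.
There are 135 indicators.
For each fixed i, the pair (π(i), π(i+1)) is a uniformly random ordered pair of distinct values from {1, …, 136}; by symmetry P[π(i) < π(i+1)] = 1/2.
By linearity: E[X] = 135 · (1/2) = (136 − 1) · (1/2) = 135/2 ≈ 67.50000.

E[X] = 135/2 = 67.50000.


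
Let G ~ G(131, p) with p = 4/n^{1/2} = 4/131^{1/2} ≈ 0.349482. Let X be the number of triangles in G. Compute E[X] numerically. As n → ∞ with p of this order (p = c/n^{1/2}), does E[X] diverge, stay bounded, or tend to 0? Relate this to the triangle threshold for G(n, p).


Number of potential triangles: C(131, 3) = 366145.
Each occurs with probability p³ ≈ (0.349482)³ ≈ 4.26847783e-02.
By linearity: E[X] = C(131, 3)·p³ ≈ 366145 · 4.26847783e-02 ≈ 15628.818166.
Since α = 1/2 < 1, p = c/n^{1/2} ≫ 1/n is above the triangle threshold p ~ 1/n. Asymptotically E[X] ~ (c³/6)·n^{3(1−α)} = (4³/6)·n^{1.5} → ∞; triangles are abundant w.h.p.

E[X] ≈ 15628.818166; in regime p = Θ(1/n^{1/2}) E[X] diverges (above the triangle threshold p ~ 1/n).


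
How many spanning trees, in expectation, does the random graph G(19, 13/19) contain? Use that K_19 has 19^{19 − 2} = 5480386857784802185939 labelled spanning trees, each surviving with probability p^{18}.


K_19 has 19^{19 − 2} = 5480386857784802185939 labelled spanning trees.
For each such spanning tree H, let X_H = 1 if all 18 edges of H are present in G. Then P[X_H = 1] = p^{18} = (13/19)^{18} = 112455406951957393129/104127350297911241532841.
Summing the indicators: E[X] = Σ_H E[X_H] = 5480386857784802185939 · p^{18} = 5480386857784802185939 · 112455406951957393129/104127350297911241532841 = 112455406951957393129/19.
Numerically: E[X] ≈ 5.92e+18.

E[X] = 5480386857784802185939 · (13/19)^{18} = 112455406951957393129/19 ≈ 5.92e+18.


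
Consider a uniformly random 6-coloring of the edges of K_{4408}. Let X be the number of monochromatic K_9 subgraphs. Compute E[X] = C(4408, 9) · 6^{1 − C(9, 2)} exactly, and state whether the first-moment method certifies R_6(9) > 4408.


E[X] = C(4408, 9) · 6^{1 − 36} = 1717362945146264156457459600 · 6^{−35} = 1717362945146264156457459600/1719070799748422591028658176.
As a reduced fraction: E[X] = 35778394690547169926197075/35813974994758803979763712 ≈ 0.9990.
Is E[X] < 1? YES.
Since E[X] < 1, there exists a 6-coloring of K_{4408} with no monochromatic K_9; hence R_6(9) > 4408.

E[X] = 35778394690547169926197075/35813974994758803979763712 ≈ 0.9990; E[X] < 1, so R_6(9) > 4408.


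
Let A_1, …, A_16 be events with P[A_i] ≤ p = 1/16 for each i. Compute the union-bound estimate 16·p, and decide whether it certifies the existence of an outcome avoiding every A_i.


Union bound: P[∪_{i=1}^{16} A_i] ≤ Σ_i P[A_i] ≤ 16·p = 16·(1/16) = 1.
Numerically: 1 ≈ 1.0000.
Is 1 < 1? NO.
Since the bound 1 is ≥ 1, the union bound is uninformative here; it does NOT by itself certify existence.

16·p = 1 ≈ 1.0000; existence NOT certified by the union bound.


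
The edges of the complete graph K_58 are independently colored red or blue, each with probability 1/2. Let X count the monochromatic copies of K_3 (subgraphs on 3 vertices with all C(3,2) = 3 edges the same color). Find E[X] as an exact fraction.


Let X = Σ_S X_S over the C(58, 3) = 30856 subsets S of size 3, where X_S = 1 if the K_3 on S is monochromatic.
For a fixed S, the K_3 on S has C(3, 2) = 3 edges. P[all 3 edges red] = (1/2)^3, and likewise for blue, so P[monochromatic] = 2·(1/2)^3 = 2^{1 − 3} = 1/4.
By linearity of expectation: E[X] = C(58, 3) · 2^{1 − 3} = 30856 · 1/4 = 7714.
Numerically: E[X] ≈ 7714.0000.

E[X] = C(58,3)·2^(1−C(3,2)) = 7714 ≈ 7714.0000.


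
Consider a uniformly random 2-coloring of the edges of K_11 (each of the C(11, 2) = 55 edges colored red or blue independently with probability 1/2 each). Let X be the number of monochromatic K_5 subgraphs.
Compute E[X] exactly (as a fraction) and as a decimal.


Let X = Σ_S X_S over the C(11, 5) = 462 subsets S of size 5, where X_S = 1 if the K_5 on S is monochromatic.
For a fixed S, the K_5 on S has C(5, 2) = 10 edges. P[all 10 edges red] = (1/2)^10, and likewise for blue, so P[monochromatic] = 2·(1/2)^10 = 2^{1 − 10} = 1/512.
By linearity: E[X] = C(11, 5) · 2^{1 − 10} = 462 · 1/512 = 231/256.
Numerically: E[X] ≈ 0.902.

E[X] = C(11,5)·2^(1−C(5,2)) = 231/256 ≈ 0.902.


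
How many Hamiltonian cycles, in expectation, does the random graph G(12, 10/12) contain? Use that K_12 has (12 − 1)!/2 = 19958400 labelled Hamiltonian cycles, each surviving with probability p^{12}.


K_12 has (12 − 1)!/2 = 19958400 labelled Hamiltonian cycles.
For each such Hamiltonian cycle H, let X_H = 1 if all 12 edges of H are present in G. Then P[X_H = 1] = p^{12} = (5/6)^{12} = 244140625/2176782336.
By linearity of expectation: E[X] = Σ_H E[X_H] = 19958400 · p^{12} = 19958400 · 244140625/2176782336 = 469970703125/209952.
Numerically: E[X] ≈ 2.238e+06.

E[X] = 19958400 · (5/6)^{12} = 469970703125/209952 ≈ 2.238e+06.


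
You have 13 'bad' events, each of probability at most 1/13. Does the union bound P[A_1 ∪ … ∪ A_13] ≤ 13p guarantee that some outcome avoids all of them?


Union bound: P[∪_{i=1}^{13} A_i] ≤ Σ_i P[A_i] ≤ 13·p = 13·(1/13) = 1.
Numerically: 1 ≈ 1.000.
Is 1 < 1? NO.
Since the bound 1 is ≥ 1, the union bound is uninformative here; it does NOT by itself certify existence.

13·p = 1 ≈ 1.000; existence NOT certified by the union bound.


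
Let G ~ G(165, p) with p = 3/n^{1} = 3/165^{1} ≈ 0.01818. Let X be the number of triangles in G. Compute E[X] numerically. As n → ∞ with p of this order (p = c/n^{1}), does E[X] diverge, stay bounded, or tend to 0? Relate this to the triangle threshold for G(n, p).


Number of potential triangles: C(165, 3) = 735130.
Each occurs with probability p³ ≈ (0.01818)³ ≈ 6.010518e-06.
By linearity: E[X] = C(165, 3)·p³ ≈ 735130 · 6.010518e-06 ≈ 4.4185.
Here α = 1, so p = 3/n is exactly at the triangle threshold p ~ 1/n. Asymptotically E[X] → c³/6 = 3³/6 = 9/2 ≈ 4.5000, a bounded constant. In this regime the triangle count is asymptotically Poisson(c³/6).

E[X] ≈ 4.4185; in regime p = Θ(1/n^{1}) E[X] stays bounded (at the triangle threshold p ~ 1/n).


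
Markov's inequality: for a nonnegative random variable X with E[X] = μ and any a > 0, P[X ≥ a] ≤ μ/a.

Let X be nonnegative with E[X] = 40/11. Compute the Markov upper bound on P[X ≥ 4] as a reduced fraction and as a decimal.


μ = E[X] = 40/11, a = 4.
Markov: P[X ≥ 4] ≤ μ/a = (40/11)/4 = 10/11.
Numerically: ≈ 0.90909.
(Since a = 4 > μ = 3.63636, the bound 10/11 is < 1 and informative.)

P[X ≥ 4] ≤ 10/11 ≈ 0.90909.


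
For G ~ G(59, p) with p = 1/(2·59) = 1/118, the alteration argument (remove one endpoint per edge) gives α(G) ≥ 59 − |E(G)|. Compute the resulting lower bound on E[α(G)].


E[|E(G)|] = C(59, 2)·p = 1711 · (1/118) = 29/2.
E[α(G)] ≥ n − E[|E(G)|] = 59 − 29/2 = 89/2.
Numerically: ≈ 44.500.
(This is only a lower bound; the true E[α(G)] may be larger.)

E[α(G)] ≥ 89/2 ≈ 44.500.


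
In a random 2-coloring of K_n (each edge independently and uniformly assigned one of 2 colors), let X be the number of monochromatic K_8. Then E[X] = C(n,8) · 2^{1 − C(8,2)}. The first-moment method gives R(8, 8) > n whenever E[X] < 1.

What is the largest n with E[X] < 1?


We need C(n, 8) · 2^{1 − 28} < 1, i.e. C(n, 8) < 2^{28 − 1} = 134217728.
Check values of n near the boundary:
  n = 38: C(38, 8) = 48903492; 48903492 < 134217728? YES
  n = 39: C(39, 8) = 61523748; 61523748 < 134217728? YES
  n = 40: C(40, 8) = 76904685; 76904685 < 134217728? YES
  n = 41: C(41, 8) = 95548245; 95548245 < 134217728? YES
  n = 42: C(42, 8) = 118030185; 118030185 < 134217728? YES
  n = 43: C(43, 8) = 145008513; 145008513 < 134217728? NO
  n = 44: C(44, 8) = 177232627; 177232627 < 134217728? NO
The largest n with C(n, 8) < 134217728 is n = 42 (where E[X] = 118030185/134217728 ≈ 0.87939). Hence R(8, 8) > 42, i.e. R(8, 8) ≥ 43.

Largest n = 42; hence R(8, 8) > 42.


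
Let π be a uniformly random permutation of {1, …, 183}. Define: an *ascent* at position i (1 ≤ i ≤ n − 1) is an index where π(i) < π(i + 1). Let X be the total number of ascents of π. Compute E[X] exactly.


Write X = Σ X_I over i = 1, …, 182, with X_I the indicator of one ascent.
There are 182 indicators.
For each fixed i, the pair (π(i), π(i+1)) is a uniformly random ordered pair of distinct values from {1, …, 183}; by symmetry P[π(i) < π(i+1)] = 1/2.
By linearity: E[X] = 182 · (1/2) = (183 − 1) · (1/2) = 91 ≈ 91.00000.

E[X] = 91 = 91.00000.


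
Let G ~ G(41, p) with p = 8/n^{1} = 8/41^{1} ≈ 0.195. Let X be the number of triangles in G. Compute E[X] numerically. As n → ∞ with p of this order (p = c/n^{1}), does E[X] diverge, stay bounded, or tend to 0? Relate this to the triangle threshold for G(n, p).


Number of potential triangles: C(41, 3) = 10660.
Each occurs with probability p³ ≈ (0.195)³ ≈ 7.42880e-03.
By linearity: E[X] = C(41, 3)·p³ ≈ 10660 · 7.42880e-03 ≈ 79.191.
Here α = 1, so p = 8/n is exactly at the triangle threshold p ~ 1/n. Asymptotically E[X] → c³/6 = 8³/6 = 256/3 ≈ 85.333, a bounded constant. In this regime the triangle count is asymptotically Poisson(c³/6).

E[X] ≈ 79.191; in regime p = Θ(1/n^{1}) E[X] stays bounded (at the triangle threshold p ~ 1/n).


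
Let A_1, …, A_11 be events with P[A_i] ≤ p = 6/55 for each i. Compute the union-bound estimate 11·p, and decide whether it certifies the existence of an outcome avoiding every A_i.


Union bound: P[∪_{i=1}^{11} A_i] ≤ Σ_i P[A_i] ≤ 11·p = 11·(6/55) = 6/5.
Numerically: 6/5 ≈ 1.2000.
Is 6/5 < 1? NO.
Since the bound 6/5 is ≥ 1, the union bound is uninformative here; it does NOT by itself certify existence.

11·p = 6/5 ≈ 1.2000; existence NOT certified by the union bound.


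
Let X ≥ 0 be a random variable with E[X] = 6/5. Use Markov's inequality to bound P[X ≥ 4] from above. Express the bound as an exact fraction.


μ = E[X] = 6/5, a = 4.
Markov: P[X ≥ 4] ≤ μ/a = (6/5)/4 = 3/10.
Numerically: ≈ 0.300000.
(Since a = 4 > μ = 1.200000, the bound 3/10 is < 1 and informative.)

P[X ≥ 4] ≤ 3/10 ≈ 0.300000.


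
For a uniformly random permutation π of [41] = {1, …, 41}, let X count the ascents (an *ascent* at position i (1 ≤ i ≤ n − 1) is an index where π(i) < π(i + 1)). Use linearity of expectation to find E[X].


Write X = Σ X_I over i = 1, …, 40, with X_I the indicator of one ascent.
There are 40 indicators.
For each fixed i, the pair (π(i), π(i+1)) is a uniformly random ordered pair of distinct values from {1, …, 41}; by symmetry P[π(i) < π(i+1)] = 1/2.
By linearity: E[X] = 40 · (1/2) = (41 − 1) · (1/2) = 20 ≈ 20.000000.

E[X] = 20 = 20.000000.


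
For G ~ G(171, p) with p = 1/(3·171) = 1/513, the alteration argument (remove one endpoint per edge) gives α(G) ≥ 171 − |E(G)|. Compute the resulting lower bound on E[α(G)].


E[|E(G)|] = C(171, 2)·p = 14535 · (1/513) = 85/3.
E[α(G)] ≥ n − E[|E(G)|] = 171 − 85/3 = 428/3.
Numerically: ≈ 142.66667.
(This is only a lower bound; the true E[α(G)] may be larger.)

E[α(G)] ≥ 428/3 ≈ 142.66667.


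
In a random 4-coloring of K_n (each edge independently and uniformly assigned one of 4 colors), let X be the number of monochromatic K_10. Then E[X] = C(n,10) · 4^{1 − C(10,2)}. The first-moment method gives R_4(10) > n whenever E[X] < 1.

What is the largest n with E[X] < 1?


We need C(n, 10) · 4^{1 − 45} < 1, i.e. C(n, 10) < 4^{45 − 1} = 309485009821345068724781056.
Check values of n near the boundary:
  n = 2020: C(2020, 10) = 304832018578739931133653656; 304832018578739931133653656 < 309485009821345068724781056? YES
  n = 2021: C(2021, 10) = 306347841644770462864800616; 306347841644770462864800616 < 309485009821345068724781056? YES
  n = 2022: C(2022, 10) = 307870445231474093395937796; 307870445231474093395937796 < 309485009821345068724781056? YES
  n = 2023: C(2023, 10) = 309399856285778485315440716; 309399856285778485315440716 < 309485009821345068724781056? YES
  n = 2024: C(2024, 10) = 310936101848269937576192656; 310936101848269937576192656 < 309485009821345068724781056? NO
The largest n with C(n, 10) < 309485009821345068724781056 is n = 2023 (where E[X] = 77349964071444621328860179/77371252455336267181195264 ≈ 1.000). Hence R_4(10) > 2023, i.e. R_4(10) ≥ 2024.

Largest n = 2023; hence R_4(10) > 2023.


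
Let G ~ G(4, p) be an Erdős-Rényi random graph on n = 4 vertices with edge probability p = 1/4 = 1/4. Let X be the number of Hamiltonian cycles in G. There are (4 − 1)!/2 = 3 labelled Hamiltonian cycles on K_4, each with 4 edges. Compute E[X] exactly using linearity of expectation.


K_4 has (4 − 1)!/2 = 3 labelled Hamiltonian cycles.
For each such Hamiltonian cycle H, let X_H = 1 if all 4 edges of H are present in G. Then P[X_H = 1] = p^{4} = (1/4)^{4} = 1/256.
Summing the indicators: E[X] = Σ_H E[X_H] = 3 · p^{4} = 3 · 1/256 = 3/256.
Numerically: E[X] ≈ 0.0117188.

E[X] = 3 · (1/4)^{4} = 3/256 ≈ 0.0117188.


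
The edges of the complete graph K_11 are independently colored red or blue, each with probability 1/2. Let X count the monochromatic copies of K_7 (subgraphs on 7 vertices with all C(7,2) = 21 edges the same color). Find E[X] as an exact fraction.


Let X = Σ_S X_S over the C(11, 7) = 330 subsets S of size 7, where X_S = 1 if the K_7 on S is monochromatic.
For a fixed S, the K_7 on S has C(7, 2) = 21 edges. P[all 21 edges red] = (1/2)^21, and likewise for blue, so P[monochromatic] = 2·(1/2)^21 = 2^{1 − 21} = 1/1048576.
Summing: E[X] = C(11, 7) · 2^{1 − 21} = 330 · 1/1048576 = 165/524288.
Numerically: E[X] ≈ 0.000315.

E[X] = C(11,7)·2^(1−C(7,2)) = 165/524288 ≈ 0.000315.


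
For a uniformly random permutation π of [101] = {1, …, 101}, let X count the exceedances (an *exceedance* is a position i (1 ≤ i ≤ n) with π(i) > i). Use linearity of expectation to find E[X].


Write X = Σ_{i=1}^{101} X_i, where X_i = 1_{π(i) > i}.
For each fixed i, π(i) is uniform over {1, …, 101} (marginal of a uniform permutation), so P[π(i) > i] = (n − i)/n. Summing: Σ_{i=1}^{101} (n − i)/n = (0 + 1 + … + 100)/101 = 101(101 − 1)/(2·101) = (101 − 1)/2.
Hence E[X] = Σ_{i=1}^{101} (101 − i)/101 = 50 ≈ 50.000000.

E[X] = 50 = 50.000000.


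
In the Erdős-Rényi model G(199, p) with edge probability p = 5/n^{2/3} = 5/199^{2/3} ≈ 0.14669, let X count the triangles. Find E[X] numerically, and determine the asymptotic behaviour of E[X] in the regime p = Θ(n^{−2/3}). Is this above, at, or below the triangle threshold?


Number of potential triangles: C(199, 3) = 1293699.
Each occurs with probability p³ ≈ (0.14669)³ ≈ 3.15648595e-03.
By linearity: E[X] = C(199, 3)·p³ ≈ 1293699 · 3.15648595e-03 ≈ 4083.542714.
Since α = 2/3 < 1, p = c/n^{2/3} ≫ 1/n is above the triangle threshold p ~ 1/n. Asymptotically E[X] ~ (c³/6)·n^{3(1−α)} = (5³/6)·n^{1} → ∞; triangles are abundant w.h.p.

E[X] ≈ 4083.542714; in regime p = Θ(1/n^{2/3}) E[X] diverges (above the triangle threshold p ~ 1/n).


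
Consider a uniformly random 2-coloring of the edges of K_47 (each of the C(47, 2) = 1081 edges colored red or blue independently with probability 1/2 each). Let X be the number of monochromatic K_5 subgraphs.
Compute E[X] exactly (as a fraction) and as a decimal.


Let X = Σ_S X_S over the C(47, 5) = 1533939 subsets S of size 5, where X_S = 1 if the K_5 on S is monochromatic.
For a fixed S, the K_5 on S has C(5, 2) = 10 edges. P[all 10 edges red] = (1/2)^10, and likewise for blue, so P[monochromatic] = 2·(1/2)^10 = 2^{1 − 10} = 1/512.
Summing: E[X] = C(47, 5) · 2^{1 − 10} = 1533939 · 1/512 = 1533939/512.
Numerically: E[X] ≈ 2995.97461.

E[X] = C(47,5)·2^(1−C(5,2)) = 1533939/512 ≈ 2995.97461.


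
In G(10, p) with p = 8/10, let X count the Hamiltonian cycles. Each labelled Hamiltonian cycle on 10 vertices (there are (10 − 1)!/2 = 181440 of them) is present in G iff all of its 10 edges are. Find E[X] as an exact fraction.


K_10 has (10 − 1)!/2 = 181440 labelled Hamiltonian cycles.
For each such Hamiltonian cycle H, let X_H = 1 if all 10 edges of H are present in G. Then P[X_H = 1] = p^{10} = (4/5)^{10} = 1048576/9765625.
Summing the indicators: E[X] = Σ_H E[X_H] = 181440 · p^{10} = 181440 · 1048576/9765625 = 38050725888/1953125.
Numerically: E[X] ≈ 19482.

E[X] = 181440 · (4/5)^{10} = 38050725888/1953125 ≈ 19482.


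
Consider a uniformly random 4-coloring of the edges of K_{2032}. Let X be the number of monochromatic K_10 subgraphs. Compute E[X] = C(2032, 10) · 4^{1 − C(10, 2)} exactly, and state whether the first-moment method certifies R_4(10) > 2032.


E[X] = C(2032, 10) · 4^{1 − 45} = 323475384642158147171212440 · 4^{−44} = 323475384642158147171212440/309485009821345068724781056.
As a reduced fraction: E[X] = 40434423080269768396401555/38685626227668133590597632 ≈ 1.04521.
Is E[X] < 1? NO.
Since E[X] ≥ 1, the first-moment bound is inconclusive at n = 2032; it does NOT by itself certify R_4(10) > 2032.

E[X] = 40434423080269768396401555/38685626227668133590597632 ≈ 1.04521; E[X] ≥ 1; first-moment method inconclusive here.


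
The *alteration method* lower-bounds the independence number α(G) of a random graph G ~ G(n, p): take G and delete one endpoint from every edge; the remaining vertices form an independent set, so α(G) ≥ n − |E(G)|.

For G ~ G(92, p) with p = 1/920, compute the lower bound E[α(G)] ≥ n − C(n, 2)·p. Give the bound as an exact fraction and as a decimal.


E[|E(G)|] = C(92, 2)·p = 4186 · (1/920) = 91/20.
E[α(G)] ≥ n − E[|E(G)|] = 92 − 91/20 = 1749/20.
Numerically: ≈ 87.450.
(This is only a lower bound; the true E[α(G)] may be larger.)

E[α(G)] ≥ 1749/20 ≈ 87.450.


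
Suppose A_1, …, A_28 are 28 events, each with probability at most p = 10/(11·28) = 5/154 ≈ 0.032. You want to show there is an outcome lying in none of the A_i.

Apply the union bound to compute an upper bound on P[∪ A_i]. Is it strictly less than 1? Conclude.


Union bound: P[∪_{i=1}^{28} A_i] ≤ Σ_i P[A_i] ≤ 28·p = 28·(5/154) = 10/11.
Numerically: 10/11 ≈ 0.909.
Is 10/11 < 1? YES.
Since P[∪ A_i] ≤ 10/11 < 1, the complement has P[∩ A_i^c] ≥ 1 − 10/11 = 1/11 > 0, so some outcome avoids every A_i.

28·p = 10/11 ≈ 0.909; existence CERTIFIED by the union bound.


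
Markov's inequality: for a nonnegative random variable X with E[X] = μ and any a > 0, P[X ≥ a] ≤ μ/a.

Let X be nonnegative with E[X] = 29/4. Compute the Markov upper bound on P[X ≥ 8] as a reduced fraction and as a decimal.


μ = E[X] = 29/4, a = 8.
Markov: P[X ≥ 8] ≤ μ/a = (29/4)/8 = 29/32.
Numerically: ≈ 0.906250.
(Since a = 8 > μ = 7.250000, the bound 29/32 is < 1 and informative.)

P[X ≥ 8] ≤ 29/32 ≈ 0.906250.


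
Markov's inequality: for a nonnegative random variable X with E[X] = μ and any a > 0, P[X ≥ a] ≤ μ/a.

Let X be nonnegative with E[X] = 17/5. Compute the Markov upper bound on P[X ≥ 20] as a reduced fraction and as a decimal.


μ = E[X] = 17/5, a = 20.
Markov: P[X ≥ 20] ≤ μ/a = (17/5)/20 = 17/100.
Numerically: ≈ 0.170000.
(Since a = 20 > μ = 3.400000, the bound 17/100 is < 1 and informative.)

P[X ≥ 20] ≤ 17/100 ≈ 0.170000.


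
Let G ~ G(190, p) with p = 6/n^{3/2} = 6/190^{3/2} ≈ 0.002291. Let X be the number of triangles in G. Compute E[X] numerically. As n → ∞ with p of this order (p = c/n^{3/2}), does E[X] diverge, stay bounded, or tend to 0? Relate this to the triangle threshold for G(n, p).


Number of potential triangles: C(190, 3) = 1125180.
Each occurs with probability p³ ≈ (0.002291)³ ≈ 1.2024376e-08.
By linearity: E[X] = C(190, 3)·p³ ≈ 1125180 · 1.2024376e-08 ≈ 0.01353.
Since α = 3/2 > 1, p = c/n^{3/2} = o(1/n) is below the triangle threshold p ~ 1/n. Asymptotically E[X] ~ (c³/6)·n^{3(1−α)} = (6³/6)·n^{-1.5} → 0, so by Markov's inequality G has no triangles w.h.p.

E[X] ≈ 0.01353; in regime p = Θ(1/n^{3/2}) E[X] tends to 0 (below the triangle threshold p ~ 1/n).


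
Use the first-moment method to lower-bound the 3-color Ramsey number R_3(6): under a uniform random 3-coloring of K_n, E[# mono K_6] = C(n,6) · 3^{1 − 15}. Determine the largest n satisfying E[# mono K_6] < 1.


We need C(n, 6) · 3^{1 − 15} < 1, i.e. C(n, 6) < 3^{15 − 1} = 4782969.
Check values of n near the boundary:
  n = 35: C(35, 6) = 1623160; 1623160 < 4782969? YES
  n = 36: C(36, 6) = 1947792; 1947792 < 4782969? YES
  n = 37: C(37, 6) = 2324784; 2324784 < 4782969? YES
  n = 38: C(38, 6) = 2760681; 2760681 < 4782969? YES
  n = 39: C(39, 6) = 3262623; 3262623 < 4782969? YES
  n = 40: C(40, 6) = 3838380; 3838380 < 4782969? YES
  n = 41: C(41, 6) = 4496388; 4496388 < 4782969? YES
  n = 42: C(42, 6) = 5245786; 5245786 < 4782969? NO
  n = 43: C(43, 6) = 6096454; 6096454 < 4782969? NO
The largest n with C(n, 6) < 4782969 is n = 41 (where E[X] = 1498796/1594323 ≈ 0.9401). Hence R_3(6) > 41, i.e. R_3(6) ≥ 42.

Largest n = 41; hence R_3(6) > 41.


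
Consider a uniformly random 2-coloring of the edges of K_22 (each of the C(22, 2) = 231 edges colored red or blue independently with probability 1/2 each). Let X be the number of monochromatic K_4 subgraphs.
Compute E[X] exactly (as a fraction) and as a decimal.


Let X = Σ_S X_S over the C(22, 4) = 7315 subsets S of size 4, where X_S = 1 if the K_4 on S is monochromatic.
For a fixed S, the K_4 on S has C(4, 2) = 6 edges. P[all 6 edges red] = (1/2)^6, and likewise for blue, so P[monochromatic] = 2·(1/2)^6 = 2^{1 − 6} = 1/32.
By linearity of expectation: E[X] = C(22, 4) · 2^{1 − 6} = 7315 · 1/32 = 7315/32.
Numerically: E[X] ≈ 228.5938.

E[X] = C(22,4)·2^(1−C(4,2)) = 7315/32 ≈ 228.5938.


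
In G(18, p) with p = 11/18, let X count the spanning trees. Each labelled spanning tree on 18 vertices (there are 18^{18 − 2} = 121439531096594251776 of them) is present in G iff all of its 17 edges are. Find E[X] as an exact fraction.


K_18 has 18^{18 − 2} = 121439531096594251776 labelled spanning trees.
For each such spanning tree H, let X_H = 1 if all 17 edges of H are present in G. Then P[X_H = 1] = p^{17} = (11/18)^{17} = 505447028499293771/2185911559738696531968.
By linearity of expectation: E[X] = Σ_H E[X_H] = 121439531096594251776 · p^{17} = 121439531096594251776 · 505447028499293771/2185911559738696531968 = 505447028499293771/18.
Numerically: E[X] ≈ 2.81e+16.

E[X] = 121439531096594251776 · (11/18)^{17} = 505447028499293771/18 ≈ 2.81e+16.


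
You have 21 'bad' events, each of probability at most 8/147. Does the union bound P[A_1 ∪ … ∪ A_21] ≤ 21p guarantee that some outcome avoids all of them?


Union bound: P[∪_{i=1}^{21} A_i] ≤ Σ_i P[A_i] ≤ 21·p = 21·(8/147) = 8/7.
Numerically: 8/7 ≈ 1.142857.
Is 8/7 < 1? NO.
Since the bound 8/7 is ≥ 1, the union bound is uninformative here; it does NOT by itself certify existence.

21·p = 8/7 ≈ 1.142857; existence NOT certified by the union bound.


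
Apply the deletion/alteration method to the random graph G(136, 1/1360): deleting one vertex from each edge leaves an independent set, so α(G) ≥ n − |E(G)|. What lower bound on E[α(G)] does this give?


E[|E(G)|] = C(136, 2)·p = 9180 · (1/1360) = 27/4.
E[α(G)] ≥ n − E[|E(G)|] = 136 − 27/4 = 517/4.
Numerically: ≈ 129.250.
(This is only a lower bound; the true E[α(G)] may be larger.)

E[α(G)] ≥ 517/4 ≈ 129.250.


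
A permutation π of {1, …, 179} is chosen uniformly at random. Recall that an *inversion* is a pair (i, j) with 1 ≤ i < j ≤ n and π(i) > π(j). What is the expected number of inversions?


Write X = Σ X_I over the C(179, 2) = 15931 pairs i < j, with X_I the indicator of one inversion.
There are 15931 indicators.
For each fixed pair i < j, the values π(i) and π(j) are two distinct elements of {1, …, 179} in uniformly random order; by symmetry P[π(i) > π(j)] = 1/2.
By linearity: E[X] = 15931 · (1/2) = C(179, 2) · (1/2) = 15931/2 = 15931/2 ≈ 7965.5000.

E[X] = 15931/2 = 7965.5000.


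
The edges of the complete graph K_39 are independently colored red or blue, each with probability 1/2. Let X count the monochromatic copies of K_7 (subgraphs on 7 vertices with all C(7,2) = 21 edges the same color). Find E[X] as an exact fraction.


Let X = Σ_S X_S over the C(39, 7) = 15380937 subsets S of size 7, where X_S = 1 if the K_7 on S is monochromatic.
For a fixed S, the K_7 on S has C(7, 2) = 21 edges. P[all 21 edges red] = (1/2)^21, and likewise for blue, so P[monochromatic] = 2·(1/2)^21 = 2^{1 − 21} = 1/1048576.
By linearity: E[X] = C(39, 7) · 2^{1 − 21} = 15380937 · 1/1048576 = 15380937/1048576.
Numerically: E[X] ≈ 14.66840.

E[X] = C(39,7)·2^(1−C(7,2)) = 15380937/1048576 ≈ 14.66840.


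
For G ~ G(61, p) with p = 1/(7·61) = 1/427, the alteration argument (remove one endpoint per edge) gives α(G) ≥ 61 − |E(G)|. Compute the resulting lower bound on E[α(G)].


E[|E(G)|] = C(61, 2)·p = 1830 · (1/427) = 30/7.
E[α(G)] ≥ n − E[|E(G)|] = 61 − 30/7 = 397/7.
Numerically: ≈ 56.7143.
(This is only a lower bound; the true E[α(G)] may be larger.)

E[α(G)] ≥ 397/7 ≈ 56.7143.
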